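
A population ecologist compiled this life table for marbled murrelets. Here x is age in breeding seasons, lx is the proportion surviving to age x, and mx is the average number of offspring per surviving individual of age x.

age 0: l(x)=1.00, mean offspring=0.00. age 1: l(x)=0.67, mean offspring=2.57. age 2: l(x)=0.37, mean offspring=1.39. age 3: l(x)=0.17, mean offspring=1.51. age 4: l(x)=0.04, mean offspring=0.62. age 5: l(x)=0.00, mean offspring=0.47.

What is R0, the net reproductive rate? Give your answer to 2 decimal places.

lx·mx by age: 0, 1.7219, 0.5143, 0.2567, 0.0248, 0
R0 = Σ lx·mx = 2.5177 → 2.52

2.52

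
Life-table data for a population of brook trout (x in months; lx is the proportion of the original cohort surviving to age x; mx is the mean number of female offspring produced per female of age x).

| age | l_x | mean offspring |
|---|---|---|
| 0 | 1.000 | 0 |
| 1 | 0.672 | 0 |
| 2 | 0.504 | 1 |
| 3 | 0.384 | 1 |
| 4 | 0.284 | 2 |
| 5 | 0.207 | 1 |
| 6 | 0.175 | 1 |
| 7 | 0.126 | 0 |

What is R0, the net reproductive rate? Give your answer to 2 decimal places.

1.84

lx·mx by age: 0, 0, 0.504, 0.384, 0.568, 0.207, 0.175, 0
R0 = Σ lx·mx = 1.838 → 1.84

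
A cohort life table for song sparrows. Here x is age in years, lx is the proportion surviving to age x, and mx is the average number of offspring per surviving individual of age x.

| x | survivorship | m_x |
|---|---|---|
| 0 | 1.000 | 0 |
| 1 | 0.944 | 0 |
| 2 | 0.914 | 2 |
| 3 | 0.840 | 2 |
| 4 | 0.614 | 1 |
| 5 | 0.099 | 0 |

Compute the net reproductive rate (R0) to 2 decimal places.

lx·mx by age: 0, 0, 1.828, 1.68, 0.614, 0
R0 = Σ lx·mx = 4.122 → 4.12

4.12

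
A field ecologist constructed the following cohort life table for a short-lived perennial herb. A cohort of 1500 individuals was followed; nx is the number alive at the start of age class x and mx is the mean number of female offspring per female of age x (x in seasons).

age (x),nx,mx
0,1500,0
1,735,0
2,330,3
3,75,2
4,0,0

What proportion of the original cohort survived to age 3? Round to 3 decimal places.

l_3 = n_3/n_0 = 75/1500 = 0.05 → 0.050

0.050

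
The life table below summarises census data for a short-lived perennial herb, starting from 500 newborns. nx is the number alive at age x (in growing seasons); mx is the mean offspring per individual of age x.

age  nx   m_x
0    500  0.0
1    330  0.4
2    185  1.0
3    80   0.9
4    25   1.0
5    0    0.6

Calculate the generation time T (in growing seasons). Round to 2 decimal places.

1.98

lx = nx/n0 = nx/500: 1, 0.66, 0.37, 0.16, 0.05, 0
lx·mx: 0, 0.264, 0.37, 0.144, 0.05, 0 → R0 = 0.828
x·lx·mx: 0, 0.264, 0.74, 0.432, 0.2, 0 → Σ = 1.636
T = 1.636 / 0.828 = 1.975845… → 1.98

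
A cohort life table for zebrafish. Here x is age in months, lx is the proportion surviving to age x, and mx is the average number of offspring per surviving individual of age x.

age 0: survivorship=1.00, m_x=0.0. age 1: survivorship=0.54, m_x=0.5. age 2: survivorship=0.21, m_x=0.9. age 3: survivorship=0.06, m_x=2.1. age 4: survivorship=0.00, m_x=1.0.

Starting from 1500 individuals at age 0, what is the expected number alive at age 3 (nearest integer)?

Expected survivors = N0 · l_3 = 1500 × 0.06 = 90 → 90

90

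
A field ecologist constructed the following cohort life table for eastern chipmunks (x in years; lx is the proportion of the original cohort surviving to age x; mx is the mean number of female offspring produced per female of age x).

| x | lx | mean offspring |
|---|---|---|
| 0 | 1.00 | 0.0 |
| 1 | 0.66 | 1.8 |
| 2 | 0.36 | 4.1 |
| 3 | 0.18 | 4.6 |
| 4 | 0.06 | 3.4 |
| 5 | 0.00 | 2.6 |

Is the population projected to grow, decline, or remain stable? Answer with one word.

R0 = Σ lx·mx = 0 + 1.188 + 1.476 + 0.828 + 0.204 + 0 = 3.696
R0 > 1, so the population is growing.

growing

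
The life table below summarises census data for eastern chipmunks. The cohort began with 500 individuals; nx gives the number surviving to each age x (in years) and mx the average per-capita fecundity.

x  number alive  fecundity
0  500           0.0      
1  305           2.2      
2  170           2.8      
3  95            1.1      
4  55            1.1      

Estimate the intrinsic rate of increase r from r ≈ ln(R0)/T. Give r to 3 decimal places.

0.581

lx = nx/n0 = nx/500: 1, 0.61, 0.34, 0.19, 0.11
R0 = Σ lx·mx = 0 + 1.342 + 0.952 + 0.209 + 0.121 = 2.624
Σ x·lx·mx = 4.357; T = 4.357/2.624 = 1.66044…
r ≈ ln(R0)/T = ln(2.624)/1.66044… = 0.58099… → 0.581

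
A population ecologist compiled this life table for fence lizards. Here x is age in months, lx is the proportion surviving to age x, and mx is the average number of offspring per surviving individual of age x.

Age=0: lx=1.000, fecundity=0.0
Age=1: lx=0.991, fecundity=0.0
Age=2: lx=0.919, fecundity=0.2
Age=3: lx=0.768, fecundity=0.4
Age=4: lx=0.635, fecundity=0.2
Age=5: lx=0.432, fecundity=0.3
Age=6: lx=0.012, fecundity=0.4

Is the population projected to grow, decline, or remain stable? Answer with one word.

R0 = Σ lx·mx = 0 + 0 + 0.1838 + 0.3072 + 0.127 + 0.1296 + 0.0048 = 0.7524
R0 < 1, so the population is declining.

declining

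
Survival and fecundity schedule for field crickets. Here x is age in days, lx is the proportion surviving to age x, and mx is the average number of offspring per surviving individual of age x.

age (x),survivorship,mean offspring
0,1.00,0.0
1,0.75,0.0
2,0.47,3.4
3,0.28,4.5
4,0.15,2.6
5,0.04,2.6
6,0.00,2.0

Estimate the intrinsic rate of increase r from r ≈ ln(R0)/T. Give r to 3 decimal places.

R0 = Σ lx·mx = 0 + 0 + 1.598 + 1.26 + 0.39 + 0.104 + 0 = 3.352
Σ x·lx·mx = 9.056; T = 9.056/3.352 = 2.70167…
r ≈ ln(R0)/T = ln(3.352)/2.70167… = 0.44771… → 0.448

0.448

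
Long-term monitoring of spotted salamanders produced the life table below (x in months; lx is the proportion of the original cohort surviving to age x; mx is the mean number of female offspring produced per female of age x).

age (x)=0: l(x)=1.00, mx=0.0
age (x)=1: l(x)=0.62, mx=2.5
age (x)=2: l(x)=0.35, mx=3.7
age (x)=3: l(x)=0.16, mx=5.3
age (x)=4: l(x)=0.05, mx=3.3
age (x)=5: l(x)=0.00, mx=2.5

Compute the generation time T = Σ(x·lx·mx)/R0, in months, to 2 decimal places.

lx·mx: 0, 1.55, 1.295, 0.848, 0.165, 0 → R0 = 3.858
x·lx·mx: 0, 1.55, 2.59, 2.544, 0.66, 0 → Σ = 7.344
T = 7.344 / 3.858 = 1.903577… → 1.90

1.90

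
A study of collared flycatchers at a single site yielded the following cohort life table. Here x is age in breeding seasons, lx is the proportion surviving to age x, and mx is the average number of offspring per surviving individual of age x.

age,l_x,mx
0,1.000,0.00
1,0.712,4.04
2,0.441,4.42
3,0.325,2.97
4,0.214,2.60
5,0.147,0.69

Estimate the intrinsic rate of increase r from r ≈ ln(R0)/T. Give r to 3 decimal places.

R0 = Σ lx·mx = 0 + 2.87648 + 1.94922 + 0.96525 + 0.5564 + 0.10143 = 6.44878
Σ x·lx·mx = 12.40342; T = 12.40342/6.44878 = 1.92337…
r ≈ ln(R0)/T = ln(6.44878)/1.92337… = 0.96907… → 0.969

0.969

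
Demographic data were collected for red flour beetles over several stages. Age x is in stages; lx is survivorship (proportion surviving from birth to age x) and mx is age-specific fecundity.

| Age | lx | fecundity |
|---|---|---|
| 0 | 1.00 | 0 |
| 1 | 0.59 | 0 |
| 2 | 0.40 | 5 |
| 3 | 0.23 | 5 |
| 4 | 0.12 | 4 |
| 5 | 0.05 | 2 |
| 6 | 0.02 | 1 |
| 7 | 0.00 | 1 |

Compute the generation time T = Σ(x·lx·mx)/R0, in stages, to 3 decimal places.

2.664

lx·mx: 0, 0, 2, 1.15, 0.48, 0.1, 0.02, 0 → R0 = 3.75
x·lx·mx: 0, 0, 4, 3.45, 1.92, 0.5, 0.12, 0 → Σ = 9.99
T = 9.99 / 3.75 = 2.664 → 2.664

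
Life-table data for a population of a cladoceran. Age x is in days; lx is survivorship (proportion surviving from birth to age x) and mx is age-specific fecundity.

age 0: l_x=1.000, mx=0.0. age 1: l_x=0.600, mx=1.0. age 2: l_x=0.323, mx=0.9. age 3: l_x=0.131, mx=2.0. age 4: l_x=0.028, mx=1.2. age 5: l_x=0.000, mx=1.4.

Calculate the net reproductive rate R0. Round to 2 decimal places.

1.19

lx·mx by age: 0, 0.6, 0.2907, 0.262, 0.0336, 0
R0 = Σ lx·mx = 1.1863 → 1.19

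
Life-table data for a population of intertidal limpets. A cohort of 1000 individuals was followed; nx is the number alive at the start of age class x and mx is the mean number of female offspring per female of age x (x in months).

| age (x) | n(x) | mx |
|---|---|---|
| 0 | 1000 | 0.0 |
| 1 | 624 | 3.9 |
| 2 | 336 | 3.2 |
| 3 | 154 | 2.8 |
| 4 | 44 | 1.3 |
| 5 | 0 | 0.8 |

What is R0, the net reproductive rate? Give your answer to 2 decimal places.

lx = nx/n0 = nx/1000: 1, 0.624, 0.336, 0.154, 0.044, 0
lx·mx by age: 0, 2.4336, 1.0752, 0.4312, 0.0572, 0
R0 = Σ lx·mx = 3.9972 → 4.00

4.00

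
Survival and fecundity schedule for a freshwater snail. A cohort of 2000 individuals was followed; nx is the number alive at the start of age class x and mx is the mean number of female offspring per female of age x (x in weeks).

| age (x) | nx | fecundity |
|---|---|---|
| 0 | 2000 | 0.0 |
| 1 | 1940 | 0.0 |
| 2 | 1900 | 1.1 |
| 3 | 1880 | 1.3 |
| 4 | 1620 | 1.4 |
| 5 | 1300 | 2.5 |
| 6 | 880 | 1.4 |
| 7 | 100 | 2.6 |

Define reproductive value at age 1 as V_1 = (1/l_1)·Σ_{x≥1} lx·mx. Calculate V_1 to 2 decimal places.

lx = nx/n0 = nx/2000: 1, 0.97, 0.95, 0.94, 0.81, 0.65, 0.44, 0.05
lx·mx for x ≥ 1: 0, 1.045, 1.222, 1.134, 1.625, 0.616, 0.13 → sum = 5.772
V_1 = 5.772 / l_1 = 5.772 / 0.97 = 5.950515… → 5.95

5.95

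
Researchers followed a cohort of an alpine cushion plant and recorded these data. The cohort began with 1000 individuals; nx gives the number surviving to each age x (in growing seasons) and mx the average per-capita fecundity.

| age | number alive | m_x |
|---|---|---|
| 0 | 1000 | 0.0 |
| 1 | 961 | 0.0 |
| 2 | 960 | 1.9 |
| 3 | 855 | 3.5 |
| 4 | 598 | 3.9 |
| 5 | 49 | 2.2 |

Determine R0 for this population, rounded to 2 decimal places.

7.26

lx = nx/n0 = nx/1000: 1, 0.961, 0.96, 0.855, 0.598, 0.049
lx·mx by age: 0, 0, 1.824, 2.9925, 2.3322, 0.1078
R0 = Σ lx·mx = 7.2565 → 7.26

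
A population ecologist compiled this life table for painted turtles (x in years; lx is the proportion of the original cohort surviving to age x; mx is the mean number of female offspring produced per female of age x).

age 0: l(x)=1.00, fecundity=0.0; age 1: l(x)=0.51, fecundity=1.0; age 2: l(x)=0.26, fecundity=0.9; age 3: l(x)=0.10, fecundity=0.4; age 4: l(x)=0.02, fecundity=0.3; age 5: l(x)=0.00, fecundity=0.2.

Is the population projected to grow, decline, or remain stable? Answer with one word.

declining

R0 = Σ lx·mx = 0 + 0.51 + 0.234 + 0.04 + 0.006 + 0 = 0.79
R0 < 1, so the population is declining.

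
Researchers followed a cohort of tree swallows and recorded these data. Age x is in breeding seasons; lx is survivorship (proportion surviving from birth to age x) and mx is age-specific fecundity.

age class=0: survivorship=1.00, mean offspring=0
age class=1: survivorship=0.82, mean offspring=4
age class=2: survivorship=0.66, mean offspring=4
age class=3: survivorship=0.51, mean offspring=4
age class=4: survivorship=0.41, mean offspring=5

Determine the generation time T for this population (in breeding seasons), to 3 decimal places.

2.286

lx·mx: 0, 3.28, 2.64, 2.04, 2.05 → R0 = 10.01
x·lx·mx: 0, 3.28, 5.28, 6.12, 8.2 → Σ = 22.88
T = 22.88 / 10.01 = 2.285714… → 2.286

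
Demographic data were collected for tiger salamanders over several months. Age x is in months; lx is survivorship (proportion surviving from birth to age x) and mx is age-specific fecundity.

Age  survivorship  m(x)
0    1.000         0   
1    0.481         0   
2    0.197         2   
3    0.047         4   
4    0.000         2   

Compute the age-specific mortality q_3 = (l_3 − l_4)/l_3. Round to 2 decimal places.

q_3 = (l_3 − l_4) / l_3 = (0.047 − 0) / 0.047
     = 0.047 / 0.047 = 1 → 1.00

1.00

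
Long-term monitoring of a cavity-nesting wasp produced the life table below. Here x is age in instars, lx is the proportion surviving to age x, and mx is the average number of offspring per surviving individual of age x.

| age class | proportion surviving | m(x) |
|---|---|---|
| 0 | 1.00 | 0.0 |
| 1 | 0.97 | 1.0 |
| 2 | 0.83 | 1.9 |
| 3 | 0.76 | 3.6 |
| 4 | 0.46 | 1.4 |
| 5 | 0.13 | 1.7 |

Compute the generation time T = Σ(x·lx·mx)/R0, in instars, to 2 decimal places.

lx·mx: 0, 0.97, 1.577, 2.736, 0.644, 0.221 → R0 = 6.148
x·lx·mx: 0, 0.97, 3.154, 8.208, 2.576, 1.105 → Σ = 16.013
T = 16.013 / 6.148 = 2.604587… → 2.60

2.60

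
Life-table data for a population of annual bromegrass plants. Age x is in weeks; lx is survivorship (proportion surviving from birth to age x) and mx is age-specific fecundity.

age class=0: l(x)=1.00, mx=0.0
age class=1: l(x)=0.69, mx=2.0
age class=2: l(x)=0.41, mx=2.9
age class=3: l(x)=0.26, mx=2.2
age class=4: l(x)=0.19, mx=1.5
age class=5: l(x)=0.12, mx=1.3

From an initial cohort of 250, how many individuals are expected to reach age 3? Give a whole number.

65

Expected survivors = N0 · l_3 = 250 × 0.26 = 65 → 65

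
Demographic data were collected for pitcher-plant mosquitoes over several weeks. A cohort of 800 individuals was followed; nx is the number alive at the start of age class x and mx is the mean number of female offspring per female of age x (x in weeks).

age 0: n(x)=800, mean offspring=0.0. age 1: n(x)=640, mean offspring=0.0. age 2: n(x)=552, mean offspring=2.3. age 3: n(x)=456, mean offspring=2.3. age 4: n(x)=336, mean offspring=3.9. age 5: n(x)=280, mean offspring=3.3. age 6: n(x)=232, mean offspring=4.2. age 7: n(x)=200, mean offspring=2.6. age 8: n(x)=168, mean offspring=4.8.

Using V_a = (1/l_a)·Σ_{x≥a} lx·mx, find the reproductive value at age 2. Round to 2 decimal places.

lx = nx/n0 = nx/800: 1, 0.8, 0.69, 0.57, 0.42, 0.35, 0.29, 0.25, 0.21
lx·mx for x ≥ 2: 1.587, 1.311, 1.638, 1.155, 1.218, 0.65, 1.008 → sum = 8.567
V_2 = 8.567 / l_2 = 8.567 / 0.69 = 12.415942… → 12.42

12.42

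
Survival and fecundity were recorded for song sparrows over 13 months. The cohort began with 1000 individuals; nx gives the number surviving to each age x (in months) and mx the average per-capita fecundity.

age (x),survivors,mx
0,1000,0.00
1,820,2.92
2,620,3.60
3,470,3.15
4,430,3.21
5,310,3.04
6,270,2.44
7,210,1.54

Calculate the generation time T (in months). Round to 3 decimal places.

2.948

lx = nx/n0 = nx/1000: 1, 0.82, 0.62, 0.47, 0.43, 0.31, 0.27, 0.21
lx·mx: 0, 2.3944, 2.232, 1.4805, 1.3803, 0.9424, 0.6588, 0.3234 → R0 = 9.4118
x·lx·mx: 0, 2.3944, 4.464, 4.4415, 5.5212, 4.712, 3.9528, 2.2638 → Σ = 27.7497
T = 27.7497 / 9.4118 = 2.948395… → 2.948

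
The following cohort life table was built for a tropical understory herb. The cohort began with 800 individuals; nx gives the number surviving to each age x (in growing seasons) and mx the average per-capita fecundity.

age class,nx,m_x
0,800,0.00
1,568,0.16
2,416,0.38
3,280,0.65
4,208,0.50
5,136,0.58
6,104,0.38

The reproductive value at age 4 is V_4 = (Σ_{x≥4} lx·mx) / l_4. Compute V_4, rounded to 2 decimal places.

lx = nx/n0 = nx/800: 1, 0.71, 0.52, 0.35, 0.26, 0.17, 0.13
lx·mx for x ≥ 4: 0.13, 0.0986, 0.0494 → sum = 0.278
V_4 = 0.278 / l_4 = 0.278 / 0.26 = 1.069231… → 1.07

1.07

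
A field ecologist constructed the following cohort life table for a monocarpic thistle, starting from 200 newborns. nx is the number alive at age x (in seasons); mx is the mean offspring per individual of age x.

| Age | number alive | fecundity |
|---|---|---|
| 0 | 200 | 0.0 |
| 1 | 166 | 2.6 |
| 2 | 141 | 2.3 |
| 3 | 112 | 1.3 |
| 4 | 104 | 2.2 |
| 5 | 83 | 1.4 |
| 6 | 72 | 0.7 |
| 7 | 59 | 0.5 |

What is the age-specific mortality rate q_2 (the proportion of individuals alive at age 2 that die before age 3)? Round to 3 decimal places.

0.206

lx = nx/n0 = nx/200: 1, 0.83, 0.705, 0.56, 0.52, 0.415, 0.36, 0.295
q_2 = (l_2 − l_3) / l_2 = (0.705 − 0.56) / 0.705
     = 0.145 / 0.705 = 0.205674… → 0.206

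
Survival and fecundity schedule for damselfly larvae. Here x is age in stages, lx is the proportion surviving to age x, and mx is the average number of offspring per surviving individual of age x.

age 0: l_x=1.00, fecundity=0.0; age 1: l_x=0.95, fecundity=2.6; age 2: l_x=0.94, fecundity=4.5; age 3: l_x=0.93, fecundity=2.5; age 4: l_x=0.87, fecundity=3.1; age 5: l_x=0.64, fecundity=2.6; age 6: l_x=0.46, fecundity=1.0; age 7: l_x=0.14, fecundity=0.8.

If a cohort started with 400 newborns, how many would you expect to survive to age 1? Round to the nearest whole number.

Expected survivors = N0 · l_1 = 400 × 0.95 = 380 → 380

380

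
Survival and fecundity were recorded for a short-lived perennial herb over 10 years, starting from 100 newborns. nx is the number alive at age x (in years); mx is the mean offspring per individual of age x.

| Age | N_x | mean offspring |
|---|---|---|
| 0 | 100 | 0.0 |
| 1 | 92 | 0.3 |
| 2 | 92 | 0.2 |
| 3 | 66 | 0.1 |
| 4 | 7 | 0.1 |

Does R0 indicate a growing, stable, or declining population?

lx = nx/n0 = nx/100: 1, 0.92, 0.92, 0.66, 0.07
R0 = Σ lx·mx = 0 + 0.276 + 0.184 + 0.066 + 0.007 = 0.533
R0 < 1, so the population is declining.

declining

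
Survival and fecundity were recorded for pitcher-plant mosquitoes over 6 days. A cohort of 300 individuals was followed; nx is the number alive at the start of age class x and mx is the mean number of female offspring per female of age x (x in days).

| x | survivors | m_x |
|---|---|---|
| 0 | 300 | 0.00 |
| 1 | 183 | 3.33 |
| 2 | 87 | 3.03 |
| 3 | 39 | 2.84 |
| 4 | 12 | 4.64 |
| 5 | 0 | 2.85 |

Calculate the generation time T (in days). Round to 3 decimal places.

1.627

lx = nx/n0 = nx/300: 1, 0.61, 0.29, 0.13, 0.04, 0
lx·mx: 0, 2.0313, 0.8787, 0.3692, 0.1856, 0 → R0 = 3.4648
x·lx·mx: 0, 2.0313, 1.7574, 1.1076, 0.7424, 0 → Σ = 5.6387
T = 5.6387 / 3.4648 = 1.627424… → 1.627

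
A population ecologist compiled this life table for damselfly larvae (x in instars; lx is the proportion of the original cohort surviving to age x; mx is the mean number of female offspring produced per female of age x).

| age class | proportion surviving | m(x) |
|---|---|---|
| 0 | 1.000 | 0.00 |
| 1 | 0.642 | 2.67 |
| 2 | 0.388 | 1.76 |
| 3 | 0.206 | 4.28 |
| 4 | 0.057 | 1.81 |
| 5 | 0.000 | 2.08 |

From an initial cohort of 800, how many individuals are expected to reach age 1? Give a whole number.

Expected survivors = N0 · l_1 = 800 × 0.642 = 513.6 → 514

514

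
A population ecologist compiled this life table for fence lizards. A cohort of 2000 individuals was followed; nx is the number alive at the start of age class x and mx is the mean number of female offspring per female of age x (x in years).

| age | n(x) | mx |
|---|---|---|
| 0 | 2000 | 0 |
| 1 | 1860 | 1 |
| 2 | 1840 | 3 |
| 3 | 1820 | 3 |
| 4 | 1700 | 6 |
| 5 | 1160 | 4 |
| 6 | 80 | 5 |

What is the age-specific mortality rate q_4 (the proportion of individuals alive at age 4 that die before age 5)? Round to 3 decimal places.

0.318

lx = nx/n0 = nx/2000: 1, 0.93, 0.92, 0.91, 0.85, 0.58, 0.04
q_4 = (l_4 − l_5) / l_4 = (0.85 − 0.58) / 0.85
     = 0.27 / 0.85 = 0.317647… → 0.318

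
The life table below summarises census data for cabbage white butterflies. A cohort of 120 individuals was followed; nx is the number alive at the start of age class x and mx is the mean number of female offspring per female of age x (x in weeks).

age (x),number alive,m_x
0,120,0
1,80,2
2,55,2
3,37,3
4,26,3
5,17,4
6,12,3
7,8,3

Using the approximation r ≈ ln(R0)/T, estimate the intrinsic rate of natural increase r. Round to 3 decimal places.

lx = nx/n0 = nx/120: 1, 0.66667…, 0.45833…, 0.30833…, 0.21667…, 0.14167…, 0.1, 0.06667…
R0 = Σ lx·mx = 0 + 1.33333… + 0.91667… + 0.925… + 0.65… + 0.56667… + 0.3 + 0.2… = 4.891667…
Σ x·lx·mx = 14.575…; T = 14.575…/4.891667… = 2.97956…
r ≈ ln(R0)/T = ln(4.891667…)/2.97956… = 0.53281… → 0.533

0.533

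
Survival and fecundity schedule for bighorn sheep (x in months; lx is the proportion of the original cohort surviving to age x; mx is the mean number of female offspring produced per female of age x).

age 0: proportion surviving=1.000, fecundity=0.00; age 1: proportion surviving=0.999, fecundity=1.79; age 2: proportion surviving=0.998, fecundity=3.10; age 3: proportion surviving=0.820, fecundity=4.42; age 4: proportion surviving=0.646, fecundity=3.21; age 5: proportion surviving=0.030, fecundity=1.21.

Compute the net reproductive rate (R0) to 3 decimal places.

10.616

lx·mx by age: 0, 1.78821, 3.0938, 3.6244, 2.07366, 0.0363
R0 = Σ lx·mx = 10.61637 → 10.616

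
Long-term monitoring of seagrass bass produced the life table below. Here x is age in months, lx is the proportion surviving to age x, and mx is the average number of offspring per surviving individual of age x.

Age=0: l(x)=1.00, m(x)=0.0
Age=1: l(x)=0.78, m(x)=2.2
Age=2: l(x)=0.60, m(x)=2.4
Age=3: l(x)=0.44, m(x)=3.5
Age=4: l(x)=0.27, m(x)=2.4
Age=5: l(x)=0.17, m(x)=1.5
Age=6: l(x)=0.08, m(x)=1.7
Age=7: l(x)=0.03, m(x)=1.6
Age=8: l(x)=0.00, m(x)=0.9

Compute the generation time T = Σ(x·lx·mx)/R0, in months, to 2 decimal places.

lx·mx: 0, 1.716, 1.44, 1.54, 0.648, 0.255, 0.136, 0.048, 0 → R0 = 5.783
x·lx·mx: 0, 1.716, 2.88, 4.62, 2.592, 1.275, 0.816, 0.336, 0 → Σ = 14.235
T = 14.235 / 5.783 = 2.461525… → 2.46

2.46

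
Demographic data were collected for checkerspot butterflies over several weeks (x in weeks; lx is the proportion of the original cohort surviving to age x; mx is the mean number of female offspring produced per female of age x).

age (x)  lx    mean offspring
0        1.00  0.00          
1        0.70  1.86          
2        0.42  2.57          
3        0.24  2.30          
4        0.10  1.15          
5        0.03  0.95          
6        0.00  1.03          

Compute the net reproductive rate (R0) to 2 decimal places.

3.08

lx·mx by age: 0, 1.302, 1.0794, 0.552, 0.115, 0.0285, 0
R0 = Σ lx·mx = 3.0769 → 3.08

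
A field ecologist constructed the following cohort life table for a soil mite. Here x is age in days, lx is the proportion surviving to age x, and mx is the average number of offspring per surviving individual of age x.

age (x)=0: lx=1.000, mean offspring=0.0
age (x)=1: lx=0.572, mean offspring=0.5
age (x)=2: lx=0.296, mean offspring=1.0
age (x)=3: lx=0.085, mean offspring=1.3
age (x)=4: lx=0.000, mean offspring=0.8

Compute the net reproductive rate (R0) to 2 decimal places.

lx·mx by age: 0, 0.286, 0.296, 0.1105, 0
R0 = Σ lx·mx = 0.6925 → 0.69

0.69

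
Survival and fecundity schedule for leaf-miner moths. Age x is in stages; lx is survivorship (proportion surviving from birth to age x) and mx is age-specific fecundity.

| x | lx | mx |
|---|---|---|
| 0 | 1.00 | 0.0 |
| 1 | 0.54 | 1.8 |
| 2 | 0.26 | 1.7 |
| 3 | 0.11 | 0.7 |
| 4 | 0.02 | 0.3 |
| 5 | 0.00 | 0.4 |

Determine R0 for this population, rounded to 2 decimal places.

lx·mx by age: 0, 0.972, 0.442, 0.077, 0.006, 0
R0 = Σ lx·mx = 1.497 → 1.50

1.50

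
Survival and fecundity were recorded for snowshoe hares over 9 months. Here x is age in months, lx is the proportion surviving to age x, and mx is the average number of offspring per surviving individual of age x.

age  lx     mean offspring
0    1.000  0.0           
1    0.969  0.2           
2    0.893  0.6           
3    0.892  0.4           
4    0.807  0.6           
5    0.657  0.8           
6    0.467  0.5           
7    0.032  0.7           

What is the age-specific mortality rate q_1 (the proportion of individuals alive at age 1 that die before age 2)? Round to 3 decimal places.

0.078

q_1 = (l_1 − l_2) / l_1 = (0.969 − 0.893) / 0.969
     = 0.076 / 0.969 = 0.078431… → 0.078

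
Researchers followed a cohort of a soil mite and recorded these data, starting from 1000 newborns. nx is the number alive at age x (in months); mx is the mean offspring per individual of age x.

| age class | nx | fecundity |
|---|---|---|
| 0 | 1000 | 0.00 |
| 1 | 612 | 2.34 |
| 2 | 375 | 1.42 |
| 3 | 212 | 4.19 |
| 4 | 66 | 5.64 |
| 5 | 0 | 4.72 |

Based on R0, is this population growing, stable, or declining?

lx = nx/n0 = nx/1000: 1, 0.612, 0.375, 0.212, 0.066, 0
R0 = Σ lx·mx = 0 + 1.43208 + 0.5325 + 0.88828 + 0.37224 + 0 = 3.2251
R0 > 1, so the population is growing.

growing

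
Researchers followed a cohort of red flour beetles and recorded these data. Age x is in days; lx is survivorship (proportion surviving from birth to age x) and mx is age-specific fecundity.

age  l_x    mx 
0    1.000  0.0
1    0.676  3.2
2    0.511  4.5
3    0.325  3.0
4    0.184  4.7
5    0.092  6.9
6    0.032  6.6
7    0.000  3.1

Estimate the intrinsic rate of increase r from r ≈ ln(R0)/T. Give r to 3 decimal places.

0.799

R0 = Σ lx·mx = 0 + 2.1632 + 2.2995 + 0.975 + 0.8648 + 0.6348 + 0.2112 + 0 = 7.1485
Σ x·lx·mx = 17.5876; T = 17.5876/7.1485 = 2.46032…
r ≈ ln(R0)/T = ln(7.1485)/2.46032… = 0.79945… → 0.799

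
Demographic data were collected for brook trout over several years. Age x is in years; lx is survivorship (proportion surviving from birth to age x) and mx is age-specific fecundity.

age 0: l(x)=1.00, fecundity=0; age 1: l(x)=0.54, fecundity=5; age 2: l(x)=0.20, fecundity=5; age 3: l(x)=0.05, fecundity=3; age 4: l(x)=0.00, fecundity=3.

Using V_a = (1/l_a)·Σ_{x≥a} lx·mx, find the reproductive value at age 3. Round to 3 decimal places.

lx·mx for x ≥ 3: 0.15, 0 → sum = 0.15
V_3 = 0.15 / l_3 = 0.15 / 0.05 = 3 → 3.000

3.000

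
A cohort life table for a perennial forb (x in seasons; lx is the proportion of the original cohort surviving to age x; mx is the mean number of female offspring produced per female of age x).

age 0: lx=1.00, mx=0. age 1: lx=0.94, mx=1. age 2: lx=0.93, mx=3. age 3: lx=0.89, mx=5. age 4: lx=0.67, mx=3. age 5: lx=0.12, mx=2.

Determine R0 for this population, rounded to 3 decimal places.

10.430

lx·mx by age: 0, 0.94, 2.79, 4.45, 2.01, 0.24
R0 = Σ lx·mx = 10.43 → 10.430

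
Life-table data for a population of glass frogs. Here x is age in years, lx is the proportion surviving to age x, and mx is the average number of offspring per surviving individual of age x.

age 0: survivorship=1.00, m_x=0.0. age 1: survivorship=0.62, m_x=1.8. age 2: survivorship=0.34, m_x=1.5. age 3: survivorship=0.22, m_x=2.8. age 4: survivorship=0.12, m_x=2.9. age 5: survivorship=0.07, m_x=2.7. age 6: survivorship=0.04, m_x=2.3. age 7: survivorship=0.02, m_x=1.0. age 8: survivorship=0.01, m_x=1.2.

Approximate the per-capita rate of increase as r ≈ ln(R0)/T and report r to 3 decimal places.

R0 = Σ lx·mx = 0 + 1.116 + 0.51 + 0.616 + 0.348 + 0.189 + 0.092 + 0.02 + 0.012 = 2.903
Σ x·lx·mx = 7.109; T = 7.109/2.903 = 2.44885…
r ≈ ln(R0)/T = ln(2.903)/2.44885… = 0.4352… → 0.435

0.435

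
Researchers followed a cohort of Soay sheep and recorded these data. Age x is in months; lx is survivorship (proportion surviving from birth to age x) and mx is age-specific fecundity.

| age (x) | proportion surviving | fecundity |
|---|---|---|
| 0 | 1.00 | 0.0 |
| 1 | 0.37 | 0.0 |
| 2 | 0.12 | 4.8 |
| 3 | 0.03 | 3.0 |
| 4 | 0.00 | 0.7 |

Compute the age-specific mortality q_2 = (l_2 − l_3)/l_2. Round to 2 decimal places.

q_2 = (l_2 − l_3) / l_2 = (0.12 − 0.03) / 0.12
     = 0.09 / 0.12 = 0.75 → 0.75

0.75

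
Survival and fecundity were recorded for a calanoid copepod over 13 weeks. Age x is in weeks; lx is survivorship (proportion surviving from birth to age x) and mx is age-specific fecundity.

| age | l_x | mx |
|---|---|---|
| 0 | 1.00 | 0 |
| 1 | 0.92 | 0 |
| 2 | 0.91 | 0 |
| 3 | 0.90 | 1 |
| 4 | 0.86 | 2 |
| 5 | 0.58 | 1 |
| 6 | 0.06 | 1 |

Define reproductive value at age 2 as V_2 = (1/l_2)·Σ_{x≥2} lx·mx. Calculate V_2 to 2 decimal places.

lx·mx for x ≥ 2: 0, 0.9, 1.72, 0.58, 0.06 → sum = 3.26
V_2 = 3.26 / l_2 = 3.26 / 0.91 = 3.582418… → 3.58

3.58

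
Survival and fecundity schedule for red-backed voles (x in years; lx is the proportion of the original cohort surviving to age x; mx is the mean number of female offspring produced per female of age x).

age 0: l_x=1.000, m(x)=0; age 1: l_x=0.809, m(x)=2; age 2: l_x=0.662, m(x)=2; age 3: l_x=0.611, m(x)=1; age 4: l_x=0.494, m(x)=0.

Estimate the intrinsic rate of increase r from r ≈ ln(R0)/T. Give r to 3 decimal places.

R0 = Σ lx·mx = 0 + 1.618 + 1.324 + 0.611 + 0 = 3.553
Σ x·lx·mx = 6.099; T = 6.099/3.553 = 1.71658…
r ≈ ln(R0)/T = ln(3.553)/1.71658… = 0.73856… → 0.739

0.739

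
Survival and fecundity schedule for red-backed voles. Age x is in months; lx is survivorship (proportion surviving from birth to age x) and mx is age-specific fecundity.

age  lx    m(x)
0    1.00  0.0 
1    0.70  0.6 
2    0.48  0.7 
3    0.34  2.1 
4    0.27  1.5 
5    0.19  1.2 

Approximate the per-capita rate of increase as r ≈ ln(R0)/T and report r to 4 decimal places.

0.2608

R0 = Σ lx·mx = 0 + 0.42 + 0.336 + 0.714 + 0.405 + 0.228 = 2.103
Σ x·lx·mx = 5.994; T = 5.994/2.103 = 2.85021…
r ≈ ln(R0)/T = ln(2.103)/2.85021… = 0.26081… → 0.2608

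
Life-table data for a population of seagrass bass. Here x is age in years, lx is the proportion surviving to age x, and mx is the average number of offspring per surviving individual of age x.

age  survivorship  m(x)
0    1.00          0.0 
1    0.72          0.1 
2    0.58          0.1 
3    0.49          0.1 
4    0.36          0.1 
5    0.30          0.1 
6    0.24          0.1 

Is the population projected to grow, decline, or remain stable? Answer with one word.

R0 = Σ lx·mx = 0 + 0.072 + 0.058 + 0.049 + 0.036 + 0.03 + 0.024 = 0.269
R0 < 1, so the population is declining.

declining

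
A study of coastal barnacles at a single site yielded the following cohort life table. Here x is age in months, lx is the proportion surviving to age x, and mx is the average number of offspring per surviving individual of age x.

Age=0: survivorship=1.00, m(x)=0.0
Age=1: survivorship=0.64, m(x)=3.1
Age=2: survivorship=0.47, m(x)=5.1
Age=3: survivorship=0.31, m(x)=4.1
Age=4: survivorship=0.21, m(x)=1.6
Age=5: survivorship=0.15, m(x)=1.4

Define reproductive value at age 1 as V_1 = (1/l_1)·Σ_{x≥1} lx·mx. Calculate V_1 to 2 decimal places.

lx·mx for x ≥ 1: 1.984, 2.397, 1.271, 0.336, 0.21 → sum = 6.198
V_1 = 6.198 / l_1 = 6.198 / 0.64 = 9.684375 → 9.68

9.68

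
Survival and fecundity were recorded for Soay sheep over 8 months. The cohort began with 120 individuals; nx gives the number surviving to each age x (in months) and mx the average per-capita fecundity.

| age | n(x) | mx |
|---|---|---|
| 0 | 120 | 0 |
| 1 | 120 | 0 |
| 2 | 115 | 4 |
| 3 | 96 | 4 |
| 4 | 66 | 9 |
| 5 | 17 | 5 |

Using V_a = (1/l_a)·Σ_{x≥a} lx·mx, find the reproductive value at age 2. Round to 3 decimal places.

13.243

lx = nx/n0 = nx/120: 1, 1, 0.95833…, 0.8, 0.55, 0.14167…
lx·mx for x ≥ 2: 3.833333…, 3.2, 4.95, 0.708333… → sum = 12.691667…
V_2 = 12.691667… / l_2 = 12.691667… / 0.958333… = 13.243478… → 13.243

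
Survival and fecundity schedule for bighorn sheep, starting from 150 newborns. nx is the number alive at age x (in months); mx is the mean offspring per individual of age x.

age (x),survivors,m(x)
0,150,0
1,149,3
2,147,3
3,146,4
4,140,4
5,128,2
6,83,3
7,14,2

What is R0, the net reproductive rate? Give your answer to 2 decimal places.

lx = nx/n0 = nx/150: 1, 0.99333…, 0.98, 0.97333…, 0.93333…, 0.85333…, 0.55333…, 0.09333…
lx·mx by age: 0, 2.98…, 2.94, 3.893333…, 3.733333…, 1.706667…, 1.66…, 0.186667…
R0 = Σ lx·mx = 17.1… → 17.10

17.10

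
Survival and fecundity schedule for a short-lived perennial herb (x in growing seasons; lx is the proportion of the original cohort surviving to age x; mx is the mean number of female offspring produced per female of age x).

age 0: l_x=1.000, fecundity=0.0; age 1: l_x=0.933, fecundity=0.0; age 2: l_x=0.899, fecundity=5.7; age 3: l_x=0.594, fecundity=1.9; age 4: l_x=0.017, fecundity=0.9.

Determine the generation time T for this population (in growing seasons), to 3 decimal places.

2.185

lx·mx: 0, 0, 5.1243, 1.1286, 0.0153 → R0 = 6.2682
x·lx·mx: 0, 0, 10.2486, 3.3858, 0.0612 → Σ = 13.6956
T = 13.6956 / 6.2682 = 2.184933… → 2.185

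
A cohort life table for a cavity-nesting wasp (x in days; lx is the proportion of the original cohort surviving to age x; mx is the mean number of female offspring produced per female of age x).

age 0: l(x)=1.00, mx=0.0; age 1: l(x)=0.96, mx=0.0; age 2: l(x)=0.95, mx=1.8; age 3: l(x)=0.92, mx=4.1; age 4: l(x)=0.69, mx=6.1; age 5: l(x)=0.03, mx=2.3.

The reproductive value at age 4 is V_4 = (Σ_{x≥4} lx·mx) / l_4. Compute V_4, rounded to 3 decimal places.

6.200

lx·mx for x ≥ 4: 4.209, 0.069 → sum = 4.278
V_4 = 4.278 / l_4 = 4.278 / 0.69 = 6.2 → 6.200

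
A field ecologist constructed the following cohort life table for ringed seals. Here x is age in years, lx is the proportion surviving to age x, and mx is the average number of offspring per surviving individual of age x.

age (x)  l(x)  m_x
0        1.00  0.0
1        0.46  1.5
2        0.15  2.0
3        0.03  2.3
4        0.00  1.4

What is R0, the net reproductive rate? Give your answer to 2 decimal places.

lx·mx by age: 0, 0.69, 0.3, 0.069, 0
R0 = Σ lx·mx = 1.059 → 1.06

1.06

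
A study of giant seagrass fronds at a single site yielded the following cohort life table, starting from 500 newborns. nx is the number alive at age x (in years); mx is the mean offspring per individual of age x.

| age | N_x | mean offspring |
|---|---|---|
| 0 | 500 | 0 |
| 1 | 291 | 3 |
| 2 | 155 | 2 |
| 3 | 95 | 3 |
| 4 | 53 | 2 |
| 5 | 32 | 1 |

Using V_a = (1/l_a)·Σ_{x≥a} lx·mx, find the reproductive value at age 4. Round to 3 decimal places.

lx = nx/n0 = nx/500: 1, 0.582, 0.31, 0.19, 0.106, 0.064
lx·mx for x ≥ 4: 0.212, 0.064 → sum = 0.276
V_4 = 0.276 / l_4 = 0.276 / 0.106 = 2.603774… → 2.604

2.604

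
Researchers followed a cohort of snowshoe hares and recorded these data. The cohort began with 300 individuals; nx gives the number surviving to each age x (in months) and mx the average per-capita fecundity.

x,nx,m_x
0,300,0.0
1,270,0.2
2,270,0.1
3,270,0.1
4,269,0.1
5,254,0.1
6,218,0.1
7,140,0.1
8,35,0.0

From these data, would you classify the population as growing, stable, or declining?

lx = nx/n0 = nx/300: 1, 0.9, 0.9, 0.9, 0.89667…, 0.84667…, 0.72667…, 0.46667…, 0.11667…
R0 = Σ lx·mx = 0 + 0.18 + 0.09 + 0.09 + 0.089667… + 0.084667… + 0.072667… + 0.046667… + 0 = 0.653667…
R0 < 1, so the population is declining.

declining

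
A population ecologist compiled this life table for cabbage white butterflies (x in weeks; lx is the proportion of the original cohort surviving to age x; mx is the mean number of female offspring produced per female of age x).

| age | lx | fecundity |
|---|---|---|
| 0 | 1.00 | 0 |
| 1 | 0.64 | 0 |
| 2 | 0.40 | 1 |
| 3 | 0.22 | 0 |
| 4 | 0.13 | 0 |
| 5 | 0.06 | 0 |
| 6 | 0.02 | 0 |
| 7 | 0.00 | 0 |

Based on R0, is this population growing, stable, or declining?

R0 = Σ lx·mx = 0 + 0 + 0.4 + 0 + 0 + 0 + 0 + 0 = 0.4
R0 < 1, so the population is declining.

declining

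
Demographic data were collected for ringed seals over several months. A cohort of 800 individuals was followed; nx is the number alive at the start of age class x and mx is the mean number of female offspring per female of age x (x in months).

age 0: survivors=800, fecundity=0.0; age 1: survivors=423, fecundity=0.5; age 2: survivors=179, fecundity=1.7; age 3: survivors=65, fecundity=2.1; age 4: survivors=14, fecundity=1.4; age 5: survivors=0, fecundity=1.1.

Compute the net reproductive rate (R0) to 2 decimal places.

lx = nx/n0 = nx/800: 1, 0.52875, 0.22375, 0.08125, 0.0175, 0
lx·mx by age: 0, 0.264375, 0.380375, 0.170625, 0.0245, 0
R0 = Σ lx·mx = 0.839875 → 0.84

0.84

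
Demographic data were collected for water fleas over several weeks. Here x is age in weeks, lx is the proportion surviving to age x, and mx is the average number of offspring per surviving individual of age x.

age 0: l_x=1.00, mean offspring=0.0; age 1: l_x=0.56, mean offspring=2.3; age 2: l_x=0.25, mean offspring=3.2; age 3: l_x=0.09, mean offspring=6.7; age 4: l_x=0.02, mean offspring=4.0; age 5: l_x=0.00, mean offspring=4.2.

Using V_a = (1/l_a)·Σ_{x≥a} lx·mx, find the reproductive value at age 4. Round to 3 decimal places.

4.000

lx·mx for x ≥ 4: 0.08, 0 → sum = 0.08
V_4 = 0.08 / l_4 = 0.08 / 0.02 = 4 → 4.000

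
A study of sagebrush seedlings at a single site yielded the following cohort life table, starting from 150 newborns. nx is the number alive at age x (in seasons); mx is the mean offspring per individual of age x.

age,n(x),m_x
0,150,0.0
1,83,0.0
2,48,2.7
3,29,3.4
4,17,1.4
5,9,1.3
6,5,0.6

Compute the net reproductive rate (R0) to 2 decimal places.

lx = nx/n0 = nx/150: 1, 0.55333…, 0.32, 0.19333…, 0.11333…, 0.06, 0.03333…
lx·mx by age: 0, 0, 0.864, 0.657333…, 0.158667…, 0.078, 0.02…
R0 = Σ lx·mx = 1.778… → 1.78

1.78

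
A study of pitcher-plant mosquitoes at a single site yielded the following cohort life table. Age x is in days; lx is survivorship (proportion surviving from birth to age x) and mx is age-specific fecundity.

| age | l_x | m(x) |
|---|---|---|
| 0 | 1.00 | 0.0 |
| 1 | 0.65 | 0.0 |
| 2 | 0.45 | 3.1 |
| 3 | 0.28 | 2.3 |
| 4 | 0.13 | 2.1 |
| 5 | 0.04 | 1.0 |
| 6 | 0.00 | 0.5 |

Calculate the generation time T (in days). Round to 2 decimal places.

2.56

lx·mx: 0, 0, 1.395, 0.644, 0.273, 0.04, 0 → R0 = 2.352
x·lx·mx: 0, 0, 2.79, 1.932, 1.092, 0.2, 0 → Σ = 6.014
T = 6.014 / 2.352 = 2.556973… → 2.56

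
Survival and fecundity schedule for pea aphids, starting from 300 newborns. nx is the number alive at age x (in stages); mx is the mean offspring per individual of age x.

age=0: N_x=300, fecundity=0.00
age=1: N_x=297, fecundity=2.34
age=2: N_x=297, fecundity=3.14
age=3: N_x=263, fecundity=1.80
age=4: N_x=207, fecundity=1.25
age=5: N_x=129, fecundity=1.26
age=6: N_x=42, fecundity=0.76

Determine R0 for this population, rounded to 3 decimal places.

8.514

lx = nx/n0 = nx/300: 1, 0.99, 0.99, 0.87667…, 0.69, 0.43, 0.14
lx·mx by age: 0, 2.3166, 3.1086, 1.578…, 0.8625, 0.5418, 0.1064
R0 = Σ lx·mx = 8.5139… → 8.514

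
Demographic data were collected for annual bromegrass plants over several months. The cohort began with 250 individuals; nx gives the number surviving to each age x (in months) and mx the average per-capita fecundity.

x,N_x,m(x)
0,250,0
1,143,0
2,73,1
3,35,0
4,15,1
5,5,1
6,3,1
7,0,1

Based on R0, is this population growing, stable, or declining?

declining

lx = nx/n0 = nx/250: 1, 0.572, 0.292, 0.14, 0.06, 0.02, 0.012, 0
R0 = Σ lx·mx = 0 + 0 + 0.292 + 0 + 0.06 + 0.02 + 0.012 + 0 = 0.384
R0 < 1, so the population is declining.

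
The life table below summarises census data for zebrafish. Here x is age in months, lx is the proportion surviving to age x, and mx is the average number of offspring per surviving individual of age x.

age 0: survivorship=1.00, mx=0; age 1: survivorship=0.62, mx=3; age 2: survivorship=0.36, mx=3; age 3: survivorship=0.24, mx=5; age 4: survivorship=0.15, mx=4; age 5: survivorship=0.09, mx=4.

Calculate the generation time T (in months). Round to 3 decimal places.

2.318

lx·mx: 0, 1.86, 1.08, 1.2, 0.6, 0.36 → R0 = 5.1
x·lx·mx: 0, 1.86, 2.16, 3.6, 2.4, 1.8 → Σ = 11.82
T = 11.82 / 5.1 = 2.317647… → 2.318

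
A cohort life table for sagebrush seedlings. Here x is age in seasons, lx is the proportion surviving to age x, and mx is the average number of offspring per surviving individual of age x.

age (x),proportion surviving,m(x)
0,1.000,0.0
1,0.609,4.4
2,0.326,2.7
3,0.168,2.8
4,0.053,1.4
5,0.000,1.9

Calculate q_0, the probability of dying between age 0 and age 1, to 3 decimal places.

0.391

q_0 = (l_0 − l_1) / l_0 = (1 − 0.609) / 1
     = 0.391 / 1 = 0.391 → 0.391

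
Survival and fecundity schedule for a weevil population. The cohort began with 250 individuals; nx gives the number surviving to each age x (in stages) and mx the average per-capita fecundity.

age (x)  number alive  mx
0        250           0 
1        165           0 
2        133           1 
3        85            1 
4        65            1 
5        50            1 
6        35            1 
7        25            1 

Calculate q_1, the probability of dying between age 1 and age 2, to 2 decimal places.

lx = nx/n0 = nx/250: 1, 0.66, 0.532, 0.34, 0.26, 0.2, 0.14, 0.1
q_1 = (l_1 − l_2) / l_1 = (0.66 − 0.532) / 0.66
     = 0.128 / 0.66 = 0.193939… → 0.19

0.19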